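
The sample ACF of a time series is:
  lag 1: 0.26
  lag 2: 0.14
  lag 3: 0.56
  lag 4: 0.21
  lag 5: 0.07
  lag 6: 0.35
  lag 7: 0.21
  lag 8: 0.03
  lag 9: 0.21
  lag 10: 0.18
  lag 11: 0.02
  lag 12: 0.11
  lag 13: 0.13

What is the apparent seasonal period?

The largest autocorrelation is r_3 = 0.56, with a weaker echo at lag 6 (0.35); the remaining lags stay at or below 0.26. The elevated value at lag 1 (0.26), dropping to 0.14 at lag 2, reflects decaying short-term dependence rather than seasonality.
The dominant spike at lag 3 indicates a seasonal period of 3.

3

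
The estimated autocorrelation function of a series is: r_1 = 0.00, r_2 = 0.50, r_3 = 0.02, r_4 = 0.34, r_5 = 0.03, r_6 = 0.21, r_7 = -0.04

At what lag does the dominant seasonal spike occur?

2

The largest autocorrelation is r_2 = 0.50, with weaker echoes at lags 4 (0.34) and 6 (0.21); the remaining lags stay at or below 0.03.
The dominant spike at lag 2 indicates a seasonal period of 2.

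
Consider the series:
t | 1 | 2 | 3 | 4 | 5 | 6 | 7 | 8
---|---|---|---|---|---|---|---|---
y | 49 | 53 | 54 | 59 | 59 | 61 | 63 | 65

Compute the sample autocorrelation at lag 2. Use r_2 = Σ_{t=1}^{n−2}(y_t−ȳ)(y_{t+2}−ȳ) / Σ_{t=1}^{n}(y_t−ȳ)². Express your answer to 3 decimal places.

0.271

Mean ȳ = (49 + 53 + 54 + 59 + 59 + 61 + 63 + 65)/8 = 57.8750
Deviations from mean: -8.8750, -4.8750, -3.8750, 1.1250, 1.1250, 3.1250, 5.1250, 7.1250
Σ(y_t−ȳ)(y_{t+2}−ȳ) = (34.3906) + (-5.4844) + (-4.3594) + (3.5156) + (5.7656) + (22.2656) = 56.0938
Denominator Σ(y_t−ȳ)² = 206.8750
r_2 = 56.0938 / 206.8750 = 0.271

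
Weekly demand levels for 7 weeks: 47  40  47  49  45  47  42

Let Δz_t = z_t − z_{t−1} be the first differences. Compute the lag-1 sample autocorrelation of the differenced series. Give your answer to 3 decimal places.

First differences Δz: -7, 7, 2, -4, 2, -5
Mean of differences = -0.8333
Numerator Σ(Δz_t−Δz̄)(Δz_{t+1}−Δz̄) = -55.8611
Denominator Σ(Δz_t−Δz̄)² = 142.8333
r_1(Δz) = -55.8611 / 142.8333 = -0.391

-0.391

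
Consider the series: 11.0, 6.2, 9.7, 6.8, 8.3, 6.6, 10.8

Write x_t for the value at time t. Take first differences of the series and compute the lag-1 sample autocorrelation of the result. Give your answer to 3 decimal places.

-0.616

First differences Δx: -4.8, 3.5, -2.9, 1.5, -1.7, 4.2
Mean of differences = -0.0333
Numerator Σ(Δx_t−Δx̄)(Δx_{t+1}−Δx̄) = -40.9778
Denominator Σ(Δx_t−Δx̄)² = 66.4733
r_1(Δx) = -40.9778 / 66.4733 = -0.616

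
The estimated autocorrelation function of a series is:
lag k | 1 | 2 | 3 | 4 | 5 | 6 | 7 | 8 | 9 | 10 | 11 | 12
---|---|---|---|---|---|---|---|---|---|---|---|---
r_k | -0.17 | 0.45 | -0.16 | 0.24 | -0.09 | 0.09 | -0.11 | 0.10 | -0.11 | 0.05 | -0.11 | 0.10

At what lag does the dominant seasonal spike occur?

2

The largest autocorrelation is r_2 = 0.45, with a weaker echo at lag 4 (0.24); the remaining lags stay at or below 0.10.
The dominant spike at lag 2 indicates a seasonal period of 2.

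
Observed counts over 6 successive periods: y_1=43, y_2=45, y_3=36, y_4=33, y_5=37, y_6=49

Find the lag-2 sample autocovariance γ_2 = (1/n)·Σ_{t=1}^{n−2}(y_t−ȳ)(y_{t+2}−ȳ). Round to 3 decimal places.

Mean ȳ = (43 + 45 + 36 + 33 + 37 + 49)/6 = 40.5000
Deviations: 2.5000, 4.5000, -4.5000, -7.5000, -3.5000, 8.5000
Σ_{t=1}^{4}(y_t−ȳ)(y_{t+2}−ȳ) = -93.0000
γ_2 = -93.0000 / 6 = -15.500

-15.500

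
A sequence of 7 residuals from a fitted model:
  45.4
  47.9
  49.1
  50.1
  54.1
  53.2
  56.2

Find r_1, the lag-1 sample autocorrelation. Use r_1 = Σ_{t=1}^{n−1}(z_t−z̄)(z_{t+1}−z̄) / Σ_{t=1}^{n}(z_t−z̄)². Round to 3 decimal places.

0.465

Mean z̄ = (45.4 + 47.9 + 49.1 + 50.1 + 54.1 + 53.2 + 56.2)/7 = 50.8571
Deviations from mean: -5.4571, -2.9571, -1.7571, -0.7571, 3.2429, 2.3429, 5.3429
Σ(z_t−z̄)(z_{t+1}−z̄) = (16.1376) + (5.1961) + (1.3304) + (-2.4553) + (7.5976) + (12.5176) = 40.3239
Denominator Σ(z_t−z̄)² = 86.7371
r_1 = 40.3239 / 86.7371 = 0.465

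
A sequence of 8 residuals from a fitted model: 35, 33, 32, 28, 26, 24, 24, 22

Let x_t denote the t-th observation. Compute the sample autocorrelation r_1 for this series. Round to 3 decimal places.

Mean x̄ = (35 + 33 + 32 + 28 + 26 + 24 + 24 + 22)/8 = 28.0000
Σ(x_t−x̄)(x_{t+1}−x̄) = (35.0000) + (20.0000) + (0.0000) + (0.0000) + (8.0000) + (16.0000) + (24.0000) = 103.0000
Denominator Σ(x_t−x̄)² = 162.0000
r_1 = 103.0000 / 162.0000 = 0.636

0.636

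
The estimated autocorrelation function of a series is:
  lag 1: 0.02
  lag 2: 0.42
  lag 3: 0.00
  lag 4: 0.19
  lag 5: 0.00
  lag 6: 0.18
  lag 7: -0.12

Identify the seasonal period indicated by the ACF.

The largest autocorrelation is r_2 = 0.42, with weaker echoes at lags 4 (0.19) and 6 (0.18); the remaining lags stay at or below 0.02.
The dominant spike at lag 2 indicates a seasonal period of 2.

2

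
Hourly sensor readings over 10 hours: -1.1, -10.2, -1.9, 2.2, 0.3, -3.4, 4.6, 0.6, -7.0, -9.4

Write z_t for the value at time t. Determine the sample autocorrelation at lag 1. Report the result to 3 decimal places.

Mean z̄ = (-1.1 − 10.2 − 1.9 + 2.2 + 0.3 − 3.4 + 4.6 + 0.6 − 7.0 − 9.4)/10 = -2.5300
Numerator Σ_{t=1}^{9}(z_t−z̄)(z_{t+1}−z̄) = 30.9351
Denominator Σ(z_t−z̄)² = 220.2210
r_1 = 30.9351 / 220.2210 = 0.140

0.140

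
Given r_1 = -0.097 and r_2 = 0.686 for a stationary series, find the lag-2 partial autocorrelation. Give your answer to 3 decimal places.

φ_{22} = (r_2 − r_1²) / (1 − r_1²)
r_1² = (-0.097)² = 0.009409
Numerator = 0.686 − 0.0094 = 0.6766; denominator = 1 − 0.0094 = 0.9906
φ_{22} = 0.6766 / 0.9906 = 0.683

0.683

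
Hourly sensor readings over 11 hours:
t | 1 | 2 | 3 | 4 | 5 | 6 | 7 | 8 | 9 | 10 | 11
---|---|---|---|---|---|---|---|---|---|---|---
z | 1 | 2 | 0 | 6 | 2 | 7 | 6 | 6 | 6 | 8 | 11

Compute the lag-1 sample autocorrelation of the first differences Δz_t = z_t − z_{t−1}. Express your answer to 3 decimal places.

First differences Δz: 1, -2, 6, -4, 5, -1, 0, 0, 2, 3
Mean of differences = 1.0000
Numerator Σ(Δz_t−Δz̄)(Δz_{t+1}−Δz̄) = -64.0000
Denominator Σ(Δz_t−Δz̄)² = 86.0000
r_1(Δz) = -64.0000 / 86.0000 = -0.744

-0.744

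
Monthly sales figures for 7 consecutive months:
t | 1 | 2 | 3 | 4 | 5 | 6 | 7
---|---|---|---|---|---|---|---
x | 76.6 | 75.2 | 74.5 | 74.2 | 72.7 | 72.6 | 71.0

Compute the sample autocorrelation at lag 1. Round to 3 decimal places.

0.450

Mean x̄ = (76.6 + 75.2 + 74.5 + 74.2 + 72.7 + 72.6 + 71.0)/7 = 73.8286
Deviations from mean: 2.7714, 1.3714, 0.6714, 0.3714, -1.1286, -1.2286, -2.8286
Σ(x_t−x̄)(x_{t+1}−x̄) = (3.8008) + (0.9208) + (0.2494) + (-0.4192) + (1.3865) + (3.4751) = 9.4135
Denominator Σ(x_t−x̄)² = 20.9343
r_1 = 9.4135 / 20.9343 = 0.450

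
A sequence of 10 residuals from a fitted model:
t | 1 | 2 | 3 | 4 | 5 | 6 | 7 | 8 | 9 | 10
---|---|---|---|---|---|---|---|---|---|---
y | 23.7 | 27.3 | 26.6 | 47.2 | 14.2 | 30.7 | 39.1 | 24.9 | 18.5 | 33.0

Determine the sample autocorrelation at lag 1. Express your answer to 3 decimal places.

-0.421

Mean ȳ = (23.7 + 27.3 + 26.6 + 47.2 + 14.2 + 30.7 + 39.1 + 24.9 + 18.5 + 33.0)/10 = 28.5200
Numerator Σ_{t=1}^{9}(y_t−ȳ)(y_{t+1}−ȳ) = -350.2104
Denominator Σ(y_t−ȳ)² = 832.6760
r_1 = -350.2104 / 832.6760 = -0.421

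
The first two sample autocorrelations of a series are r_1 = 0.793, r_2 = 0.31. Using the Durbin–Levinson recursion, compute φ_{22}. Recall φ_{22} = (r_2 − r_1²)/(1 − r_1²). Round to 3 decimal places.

-0.859

φ_{22} = (r_2 − r_1²) / (1 − r_1²)
r_1² = (0.793)² = 0.628849
Numerator = 0.31 − 0.6288 = -0.3188; denominator = 1 − 0.6288 = 0.3712
φ_{22} = -0.3188 / 0.3712 = -0.859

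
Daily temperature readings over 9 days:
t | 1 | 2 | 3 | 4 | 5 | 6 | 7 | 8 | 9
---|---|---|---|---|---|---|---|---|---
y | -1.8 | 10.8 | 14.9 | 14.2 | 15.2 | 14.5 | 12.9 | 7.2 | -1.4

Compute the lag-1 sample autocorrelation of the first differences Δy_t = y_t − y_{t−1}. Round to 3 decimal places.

First differences Δy: 12.6, 4.1, -0.7, 1.0, -0.7, -1.6, -5.7, -8.6
Mean of differences = 0.0500
Numerator Σ(Δy_t−Δȳ)(Δy_{t+1}−Δȳ) = 106.8275
Denominator Σ(Δy_t−Δȳ)² = 286.5400
r_1(Δy) = 106.8275 / 286.5400 = 0.373

0.373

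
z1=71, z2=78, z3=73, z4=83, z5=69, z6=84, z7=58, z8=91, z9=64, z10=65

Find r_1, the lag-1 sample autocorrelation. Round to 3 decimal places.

-0.658

Mean z̄ = (71 + 78 + 73 + 83 + 69 + 84 + 58 + 91 + 64 + 65)/10 = 73.6000
Numerator Σ_{t=1}^{9}(z_t−z̄)(z_{t+1}−z̄) = -628.9600
Denominator Σ(z_t−z̄)² = 956.4000
r_1 = -628.9600 / 956.4000 = -0.658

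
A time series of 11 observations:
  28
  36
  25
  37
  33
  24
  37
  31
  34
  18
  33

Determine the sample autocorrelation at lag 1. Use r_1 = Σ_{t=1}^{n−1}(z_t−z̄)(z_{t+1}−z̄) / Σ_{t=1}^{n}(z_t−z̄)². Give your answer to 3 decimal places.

Mean z̄ = (28 + 36 + 25 + 37 + 33 + 24 + 37 + 31 + 34 + 18 + 33)/11 = 30.5455
Numerator Σ_{t=1}^{10}(z_t−z̄)(z_{t+1}−z̄) = -192.0248
Denominator Σ(z_t−z̄)² = 374.7273
r_1 = -192.0248 / 374.7273 = -0.512

-0.512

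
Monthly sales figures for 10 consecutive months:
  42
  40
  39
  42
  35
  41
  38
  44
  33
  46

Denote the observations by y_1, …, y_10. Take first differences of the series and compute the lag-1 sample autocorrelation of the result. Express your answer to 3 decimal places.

-0.708

First differences Δy: -2, -1, 3, -7, 6, -3, 6, -11, 13
Mean of differences = 0.4444
Numerator Σ(Δy_t−Δȳ)(Δy_{t+1}−Δȳ) = -306.0864
Denominator Σ(Δy_t−Δȳ)² = 432.2222
r_1(Δy) = -306.0864 / 432.2222 = -0.708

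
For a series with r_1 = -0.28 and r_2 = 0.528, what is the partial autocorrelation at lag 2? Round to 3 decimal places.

0.488

φ_{22} = (r_2 − r_1²) / (1 − r_1²)
r_1² = (-0.28)² = 0.0784
Numerator = 0.528 − 0.0784 = 0.4496; denominator = 1 − 0.0784 = 0.9216
φ_{22} = 0.4496 / 0.9216 = 0.488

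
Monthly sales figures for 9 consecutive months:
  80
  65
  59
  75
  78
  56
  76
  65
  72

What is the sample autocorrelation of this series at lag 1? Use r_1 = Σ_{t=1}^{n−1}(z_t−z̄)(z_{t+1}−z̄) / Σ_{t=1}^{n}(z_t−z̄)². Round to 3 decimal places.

-0.426

Mean z̄ = (80 + 65 + 59 + 75 + 78 + 56 + 76 + 65 + 72)/9 = 69.5556
Numerator Σ_{t=1}^{8}(z_t−z̄)(z_{t+1}−z̄) = -253.3086
Denominator Σ(z_t−z̄)² = 594.2222
r_1 = -253.3086 / 594.2222 = -0.426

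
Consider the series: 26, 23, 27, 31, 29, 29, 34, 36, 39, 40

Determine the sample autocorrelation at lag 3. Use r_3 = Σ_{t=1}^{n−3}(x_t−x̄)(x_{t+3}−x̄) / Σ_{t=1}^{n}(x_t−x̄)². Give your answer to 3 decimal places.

Mean x̄ = (26 + 23 + 27 + 31 + 29 + 29 + 34 + 36 + 39 + 40)/10 = 31.4000
Numerator Σ_{t=1}^{7}(x_t−x̄)(x_{t+3}−x̄) = 24.9200
Denominator Σ(x_t−x̄)² = 290.4000
r_3 = 24.9200 / 290.4000 = 0.086

0.086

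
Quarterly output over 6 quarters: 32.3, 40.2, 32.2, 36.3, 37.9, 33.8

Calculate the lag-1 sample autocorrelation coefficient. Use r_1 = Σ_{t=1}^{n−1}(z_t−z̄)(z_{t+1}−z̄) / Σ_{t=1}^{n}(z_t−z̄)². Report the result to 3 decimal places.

-0.669

Mean z̄ = (32.3 + 40.2 + 32.2 + 36.3 + 37.9 + 33.8)/6 = 35.4500
Deviations from mean: -3.1500, 4.7500, -3.2500, 0.8500, 2.4500, -1.6500
Σ(z_t−z̄)(z_{t+1}−z̄) = (-14.9625) + (-15.4375) + (-2.7625) + (2.0825) + (-4.0425) = -35.1225
Denominator Σ(z_t−z̄)² = 52.4950
r_1 = -35.1225 / 52.4950 = -0.669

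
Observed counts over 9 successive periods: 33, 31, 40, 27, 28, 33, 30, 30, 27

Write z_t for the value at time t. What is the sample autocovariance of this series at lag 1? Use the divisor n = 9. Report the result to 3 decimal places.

Mean z̄ = (33 + 31 + 40 + 27 + 28 + 33 + 30 + 30 + 27)/9 = 31.0000
Σ_{t=1}^{8}(z_t−z̄)(z_{t+1}−z̄) = -27.0000
γ_1 = -27.0000 / 9 = -3.000

-3.000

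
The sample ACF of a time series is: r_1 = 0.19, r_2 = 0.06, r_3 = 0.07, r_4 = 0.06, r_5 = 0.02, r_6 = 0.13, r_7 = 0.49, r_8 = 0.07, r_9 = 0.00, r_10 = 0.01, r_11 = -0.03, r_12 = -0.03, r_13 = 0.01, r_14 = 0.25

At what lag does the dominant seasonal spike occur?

The largest autocorrelation is r_7 = 0.49, with a weaker echo at lag 14 (0.25); the remaining lags stay at or below 0.19.
The dominant spike at lag 7 indicates a seasonal period of 7.

7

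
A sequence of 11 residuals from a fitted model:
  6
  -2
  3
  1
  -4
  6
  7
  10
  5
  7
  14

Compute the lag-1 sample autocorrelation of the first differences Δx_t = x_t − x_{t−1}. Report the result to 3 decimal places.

First differences Δx: -8, 5, -2, -5, 10, 1, 3, -5, 2, 7
Mean of differences = 0.8000
Numerator Σ(Δx_t−Δx̄)(Δx_{t+1}−Δx̄) = -95.8400
Denominator Σ(Δx_t−Δx̄)² = 299.6000
r_1(Δx) = -95.8400 / 299.6000 = -0.320

-0.320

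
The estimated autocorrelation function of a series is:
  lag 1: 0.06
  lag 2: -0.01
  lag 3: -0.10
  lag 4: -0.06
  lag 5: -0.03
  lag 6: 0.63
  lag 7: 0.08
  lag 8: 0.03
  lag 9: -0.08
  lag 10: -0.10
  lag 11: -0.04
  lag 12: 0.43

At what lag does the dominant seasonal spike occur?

6

The largest autocorrelation is r_6 = 0.63, with a weaker echo at lag 12 (0.43); the remaining lags stay at or below 0.08.
The dominant spike at lag 6 indicates a seasonal period of 6.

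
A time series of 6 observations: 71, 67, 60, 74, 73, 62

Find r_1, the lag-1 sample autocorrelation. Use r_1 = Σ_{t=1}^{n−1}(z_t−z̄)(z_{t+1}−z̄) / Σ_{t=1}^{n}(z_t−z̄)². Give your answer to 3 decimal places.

-0.250

Mean z̄ = (71 + 67 + 60 + 74 + 73 + 62)/6 = 67.8333
Deviations from mean: 3.1667, -0.8333, -7.8333, 6.1667, 5.1667, -5.8333
Σ(z_t−z̄)(z_{t+1}−z̄) = (-2.6389) + (6.5278) + (-48.3056) + (31.8611) + (-30.1389) = -42.6944
Denominator Σ(z_t−z̄)² = 170.8333
r_1 = -42.6944 / 170.8333 = -0.250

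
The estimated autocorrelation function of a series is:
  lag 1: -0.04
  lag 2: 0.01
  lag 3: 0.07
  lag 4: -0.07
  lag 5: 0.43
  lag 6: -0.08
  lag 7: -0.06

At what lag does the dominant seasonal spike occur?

5

The largest autocorrelation is r_5 = 0.43; the remaining lags stay at or below 0.07.
The dominant spike at lag 5 indicates a seasonal period of 5.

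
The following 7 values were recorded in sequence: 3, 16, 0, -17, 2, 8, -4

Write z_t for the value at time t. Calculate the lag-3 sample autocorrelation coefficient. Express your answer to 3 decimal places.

Mean z̄ = (3 + 16 + 0 − 17 + 2 + 8 − 4)/7 = 1.1429
Deviations from mean: 1.8571, 14.8571, -1.1429, -18.1429, 0.8571, 6.8571, -5.1429
Σ(z_t−z̄)(z_{t+3}−z̄) = (-33.6939) + (12.7347) + (-7.8367) + (93.3061) = 64.5102
Denominator Σ(z_t−z̄)² = 628.8571
r_3 = 64.5102 / 628.8571 = 0.103

0.103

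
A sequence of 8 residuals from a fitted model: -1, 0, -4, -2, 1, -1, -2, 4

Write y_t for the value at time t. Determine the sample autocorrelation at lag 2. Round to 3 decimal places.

-0.214

Mean ȳ = (-1 + 0 − 4 − 2 + 1 − 1 − 2 + 4)/8 = -0.6250
Σ(y_t−ȳ)(y_{t+2}−ȳ) = (1.2656) + (-0.8594) + (-5.4844) + (0.5156) + (-2.2344) + (-1.7344) = -8.5313
Denominator Σ(y_t−ȳ)² = 39.8750
r_2 = -8.5313 / 39.8750 = -0.214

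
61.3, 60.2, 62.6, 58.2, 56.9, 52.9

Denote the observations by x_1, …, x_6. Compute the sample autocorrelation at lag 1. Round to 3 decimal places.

0.313

Mean x̄ = (61.3 + 60.2 + 62.6 + 58.2 + 56.9 + 52.9)/6 = 58.6833
Deviations from mean: 2.6167, 1.5167, 3.9167, -0.4833, -1.7833, -5.7833
Numerator Σ_{t=1}^{5}(x_t−x̄)(x_{t+1}−x̄) = 19.1914
Denominator Σ(x_t−x̄)² = 61.3483
r_1 = 19.1914 / 61.3483 = 0.313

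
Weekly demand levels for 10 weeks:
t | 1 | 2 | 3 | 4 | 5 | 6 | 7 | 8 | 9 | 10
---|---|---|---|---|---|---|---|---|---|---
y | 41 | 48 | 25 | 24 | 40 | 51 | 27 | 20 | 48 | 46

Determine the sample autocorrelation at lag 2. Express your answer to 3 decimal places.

-0.754

Mean ȳ = (41 + 48 + 25 + 24 + 40 + 51 + 27 + 20 + 48 + 46)/10 = 37.0000
Numerator Σ_{t=1}^{8}(y_t−ȳ)(y_{t+2}−ȳ) = -940.0000
Denominator Σ(y_t−ȳ)² = 1246.0000
r_2 = -940.0000 / 1246.0000 = -0.754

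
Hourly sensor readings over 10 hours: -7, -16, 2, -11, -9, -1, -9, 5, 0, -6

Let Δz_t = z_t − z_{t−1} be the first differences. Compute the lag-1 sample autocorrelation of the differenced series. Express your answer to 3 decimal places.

First differences Δz: -9, 18, -13, 2, 8, -8, 14, -5, -6
Mean of differences = 0.1111
Numerator Σ(Δz_t−Δz̄)(Δz_{t+1}−Δz̄) = -623.7901
Denominator Σ(Δz_t−Δz̄)² = 962.8889
r_1(Δz) = -623.7901 / 962.8889 = -0.648

-0.648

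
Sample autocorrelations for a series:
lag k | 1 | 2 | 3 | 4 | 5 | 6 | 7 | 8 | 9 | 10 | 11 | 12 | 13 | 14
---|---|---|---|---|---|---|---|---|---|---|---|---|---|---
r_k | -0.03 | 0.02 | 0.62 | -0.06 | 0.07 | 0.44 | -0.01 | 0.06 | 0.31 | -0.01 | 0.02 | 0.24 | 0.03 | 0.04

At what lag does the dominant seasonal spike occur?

The largest autocorrelation is r_3 = 0.62, with weaker echoes at lags 6 (0.44), 9 (0.31) and 12 (0.24); the remaining lags stay at or below 0.07.
The dominant spike at lag 3 indicates a seasonal period of 3.

3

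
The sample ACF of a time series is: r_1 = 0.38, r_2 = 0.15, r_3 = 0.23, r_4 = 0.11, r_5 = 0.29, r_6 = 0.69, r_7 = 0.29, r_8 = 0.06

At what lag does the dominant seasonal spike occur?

The largest autocorrelation is r_6 = 0.69; the remaining lags stay at or below 0.38. The elevated value at lag 1 (0.38), dropping to 0.15 at lag 2, reflects decaying short-term dependence rather than seasonality.
The dominant spike at lag 6 indicates a seasonal period of 6.

6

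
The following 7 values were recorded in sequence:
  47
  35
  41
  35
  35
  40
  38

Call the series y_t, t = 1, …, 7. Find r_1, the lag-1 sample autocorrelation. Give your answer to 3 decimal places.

Mean ȳ = (47 + 35 + 41 + 35 + 35 + 40 + 38)/7 = 38.7143
Deviations from mean: 8.2857, -3.7143, 2.2857, -3.7143, -3.7143, 1.2857, -0.7143
Σ(y_t−ȳ)(y_{t+1}−ȳ) = (-30.7755) + (-8.4898) + (-8.4898) + (13.7959) + (-4.7755) + (-0.9184) = -39.6531
Denominator Σ(y_t−ȳ)² = 117.4286
r_1 = -39.6531 / 117.4286 = -0.338

-0.338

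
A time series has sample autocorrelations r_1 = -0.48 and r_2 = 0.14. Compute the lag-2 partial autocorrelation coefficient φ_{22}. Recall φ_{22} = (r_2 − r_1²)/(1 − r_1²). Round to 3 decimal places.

-0.117

φ_{22} = (r_2 − r_1²) / (1 − r_1²)
r_1² = (-0.48)² = 0.2304
Numerator = 0.14 − 0.2304 = -0.0904; denominator = 1 − 0.2304 = 0.7696
φ_{22} = -0.0904 / 0.7696 = -0.117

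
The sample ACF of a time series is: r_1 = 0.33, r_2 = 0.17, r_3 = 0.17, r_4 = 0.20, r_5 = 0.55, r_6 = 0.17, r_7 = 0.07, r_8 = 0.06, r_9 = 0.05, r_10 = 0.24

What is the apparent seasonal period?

The largest autocorrelation is r_5 = 0.55; the remaining lags stay at or below 0.33. The elevated value at lag 1 (0.33), dropping to 0.17 at lag 2, reflects decaying short-term dependence rather than seasonality.
The dominant spike at lag 5 indicates a seasonal period of 5.

5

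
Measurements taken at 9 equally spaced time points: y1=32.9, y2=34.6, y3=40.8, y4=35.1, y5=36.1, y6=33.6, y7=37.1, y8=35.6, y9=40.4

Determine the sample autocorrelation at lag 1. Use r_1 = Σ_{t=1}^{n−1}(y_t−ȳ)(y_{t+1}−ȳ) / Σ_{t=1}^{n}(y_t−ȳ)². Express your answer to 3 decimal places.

Mean ȳ = (32.9 + 34.6 + 40.8 + 35.1 + 36.1 + 33.6 + 37.1 + 35.6 + 40.4)/9 = 36.2444
Numerator Σ_{t=1}^{8}(y_t−ȳ)(y_{t+1}−ȳ) = -12.1498
Denominator Σ(y_t−ȳ)² = 61.3822
r_1 = -12.1498 / 61.3822 = -0.198

-0.198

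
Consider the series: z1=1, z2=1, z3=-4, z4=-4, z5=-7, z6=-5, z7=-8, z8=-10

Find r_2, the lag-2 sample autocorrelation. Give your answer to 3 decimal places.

Mean z̄ = (1 + 1 − 4 − 4 − 7 − 5 − 8 − 10)/8 = -4.5000
Deviations from mean: 5.5000, 5.5000, 0.5000, 0.5000, -2.5000, -0.5000, -3.5000, -5.5000
Numerator Σ_{t=1}^{6}(z_t−z̄)(z_{t+2}−z̄) = 15.5000
Denominator Σ(z_t−z̄)² = 110.0000
r_2 = 15.5000 / 110.0000 = 0.141

0.141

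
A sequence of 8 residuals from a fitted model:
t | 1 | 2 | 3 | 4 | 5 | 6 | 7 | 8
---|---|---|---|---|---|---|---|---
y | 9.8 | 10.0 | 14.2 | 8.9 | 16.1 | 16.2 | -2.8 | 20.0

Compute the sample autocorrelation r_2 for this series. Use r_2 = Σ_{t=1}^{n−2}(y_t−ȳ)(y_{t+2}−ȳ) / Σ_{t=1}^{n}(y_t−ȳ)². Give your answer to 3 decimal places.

-0.079

Mean ȳ = (9.8 + 10.0 + 14.2 + 8.9 + 16.1 + 16.2 − 2.8 + 20.0)/8 = 11.5500
Deviations from mean: -1.7500, -1.5500, 2.6500, -2.6500, 4.5500, 4.6500, -14.3500, 8.4500
Σ(y_t−ȳ)(y_{t+2}−ȳ) = (-4.6375) + (4.1075) + (12.0575) + (-12.3225) + (-65.2925) + (39.2925) = -26.7950
Denominator Σ(y_t−ȳ)² = 339.1600
r_2 = -26.7950 / 339.1600 = -0.079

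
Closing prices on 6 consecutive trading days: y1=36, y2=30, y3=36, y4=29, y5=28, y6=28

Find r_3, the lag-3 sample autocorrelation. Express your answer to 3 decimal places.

-0.303

Mean ȳ = (36 + 30 + 36 + 29 + 28 + 28)/6 = 31.1667
Deviations from mean: 4.8333, -1.1667, 4.8333, -2.1667, -3.1667, -3.1667
Σ(y_t−ȳ)(y_{t+3}−ȳ) = (-10.4722) + (3.6944) + (-15.3056) = -22.0833
Denominator Σ(y_t−ȳ)² = 72.8333
r_3 = -22.0833 / 72.8333 = -0.303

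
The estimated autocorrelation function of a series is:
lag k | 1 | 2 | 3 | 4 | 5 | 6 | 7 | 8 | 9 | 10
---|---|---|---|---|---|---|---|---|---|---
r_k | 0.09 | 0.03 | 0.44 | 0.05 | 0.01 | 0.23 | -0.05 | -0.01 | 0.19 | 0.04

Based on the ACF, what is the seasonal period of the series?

3

The largest autocorrelation is r_3 = 0.44, with weaker echoes at lags 6 (0.23) and 9 (0.19); the remaining lags stay at or below 0.09.
The dominant spike at lag 3 indicates a seasonal period of 3.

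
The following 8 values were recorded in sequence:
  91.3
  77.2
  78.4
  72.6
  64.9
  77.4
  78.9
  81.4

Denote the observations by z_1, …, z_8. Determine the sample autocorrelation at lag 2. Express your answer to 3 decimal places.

-0.027

Mean z̄ = (91.3 + 77.2 + 78.4 + 72.6 + 64.9 + 77.4 + 78.9 + 81.4)/8 = 77.7625
Deviations from mean: 13.5375, -0.5625, 0.6375, -5.1625, -12.8625, -0.3625, 1.1375, 3.6375
Numerator Σ_{t=1}^{6}(z_t−z̄)(z_{t+2}−z̄) = -10.7441
Denominator Σ(z_t−z̄)² = 390.7388
r_2 = -10.7441 / 390.7388 = -0.027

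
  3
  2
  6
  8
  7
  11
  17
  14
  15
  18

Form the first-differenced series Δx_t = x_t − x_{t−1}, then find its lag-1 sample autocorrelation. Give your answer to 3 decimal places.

First differences Δx: -1, 4, 2, -1, 4, 6, -3, 1, 3
Mean of differences = 1.6667
Numerator Σ(Δx_t−Δx̄)(Δx_{t+1}−Δx̄) = -20.4444
Denominator Σ(Δx_t−Δx̄)² = 68.0000
r_1(Δx) = -20.4444 / 68.0000 = -0.301

-0.301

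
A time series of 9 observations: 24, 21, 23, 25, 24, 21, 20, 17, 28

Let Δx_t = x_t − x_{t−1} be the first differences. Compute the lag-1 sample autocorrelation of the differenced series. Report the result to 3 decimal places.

First differences Δx: -3, 2, 2, -1, -3, -1, -3, 11
Mean of differences = 0.5000
Numerator Σ(Δx_t−Δx̄)(Δx_{t+1}−Δx̄) = -26.2500
Denominator Σ(Δx_t−Δx̄)² = 156.0000
r_1(Δx) = -26.2500 / 156.0000 = -0.168

-0.168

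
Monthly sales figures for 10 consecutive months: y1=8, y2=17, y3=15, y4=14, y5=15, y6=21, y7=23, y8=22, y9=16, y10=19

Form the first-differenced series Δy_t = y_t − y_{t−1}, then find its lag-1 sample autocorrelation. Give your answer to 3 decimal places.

First differences Δy: 9, -2, -1, 1, 6, 2, -1, -6, 3
Mean of differences = 1.2222
Numerator Σ(Δy_t−Δȳ)(Δy_{t+1}−Δȳ) = -13.2716
Denominator Σ(Δy_t−Δȳ)² = 159.5556
r_1(Δy) = -13.2716 / 159.5556 = -0.083

-0.083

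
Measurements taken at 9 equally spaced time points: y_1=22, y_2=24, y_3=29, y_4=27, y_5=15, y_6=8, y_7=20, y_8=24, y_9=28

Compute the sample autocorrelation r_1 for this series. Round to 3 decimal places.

Mean ȳ = (22 + 24 + 29 + 27 + 15 + 8 + 20 + 24 + 28)/9 = 21.8889
Numerator Σ_{t=1}^{8}(y_t−ȳ)(y_{t+1}−ȳ) = 147.2099
Denominator Σ(y_t−ȳ)² = 366.8889
r_1 = 147.2099 / 366.8889 = 0.401

0.401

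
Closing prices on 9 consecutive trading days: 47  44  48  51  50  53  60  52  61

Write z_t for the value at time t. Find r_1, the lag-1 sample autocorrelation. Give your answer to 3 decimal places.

Mean z̄ = (47 + 44 + 48 + 51 + 50 + 53 + 60 + 52 + 61)/9 = 51.7778
Numerator Σ_{t=1}^{8}(z_t−z̄)(z_{t+1}−z̄) = 82.6173
Denominator Σ(z_t−z̄)² = 255.5556
r_1 = 82.6173 / 255.5556 = 0.323

0.323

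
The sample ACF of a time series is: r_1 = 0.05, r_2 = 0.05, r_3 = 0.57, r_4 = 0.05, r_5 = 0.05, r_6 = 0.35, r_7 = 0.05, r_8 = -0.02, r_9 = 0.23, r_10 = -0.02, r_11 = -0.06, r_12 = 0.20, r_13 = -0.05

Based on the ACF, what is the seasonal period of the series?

The largest autocorrelation is r_3 = 0.57, with weaker echoes at lags 6 (0.35), 9 (0.23) and 12 (0.20); the remaining lags stay at or below 0.05.
The dominant spike at lag 3 indicates a seasonal period of 3.

3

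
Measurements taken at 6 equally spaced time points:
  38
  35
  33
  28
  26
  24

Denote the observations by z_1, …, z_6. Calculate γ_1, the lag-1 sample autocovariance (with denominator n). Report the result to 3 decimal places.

13.204

Mean z̄ = (38 + 35 + 33 + 28 + 26 + 24)/6 = 30.6667
Deviations: 7.3333, 4.3333, 2.3333, -2.6667, -4.6667, -6.6667
Σ_{t=1}^{5}(z_t−z̄)(z_{t+1}−z̄) = 79.2222
γ_1 = 79.2222 / 6 = 13.204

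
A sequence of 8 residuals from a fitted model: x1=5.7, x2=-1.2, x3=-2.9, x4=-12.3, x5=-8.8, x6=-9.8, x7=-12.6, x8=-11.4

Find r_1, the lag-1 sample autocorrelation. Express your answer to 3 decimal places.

0.440

Mean x̄ = (5.7 − 1.2 − 2.9 − 12.3 − 8.8 − 9.8 − 12.6 − 11.4)/8 = -6.6625
Deviations from mean: 12.3625, 5.4625, 3.7625, -5.6375, -2.1375, -3.1375, -5.9375, -4.7375
Numerator Σ_{t=1}^{7}(x_t−x̄)(x_{t+1}−x̄) = 132.3861
Denominator Σ(x_t−x̄)² = 300.7188
r_1 = 132.3861 / 300.7188 = 0.440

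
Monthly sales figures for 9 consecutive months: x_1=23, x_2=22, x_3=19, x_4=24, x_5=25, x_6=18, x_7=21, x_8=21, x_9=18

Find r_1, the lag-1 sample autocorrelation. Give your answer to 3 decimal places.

Mean x̄ = (23 + 22 + 19 + 24 + 25 + 18 + 21 + 21 + 18)/9 = 21.2222
Numerator Σ_{t=1}^{8}(x_t−x̄)(x_{t+1}−x̄) = -6.7160
Denominator Σ(x_t−x̄)² = 51.5556
r_1 = -6.7160 / 51.5556 = -0.130

-0.130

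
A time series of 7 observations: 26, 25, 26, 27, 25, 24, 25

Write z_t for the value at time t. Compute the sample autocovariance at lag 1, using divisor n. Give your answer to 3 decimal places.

Mean z̄ = (26 + 25 + 26 + 27 + 25 + 24 + 25)/7 = 25.4286
Σ_{t=1}^{6}(z_t−z̄)(z_{t+1}−z̄) = 0.9592
γ_1 = 0.9592 / 7 = 0.137

0.137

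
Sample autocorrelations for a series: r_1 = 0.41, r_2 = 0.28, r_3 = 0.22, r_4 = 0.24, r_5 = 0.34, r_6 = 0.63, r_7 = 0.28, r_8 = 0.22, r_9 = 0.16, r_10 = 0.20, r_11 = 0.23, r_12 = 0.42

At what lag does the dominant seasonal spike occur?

6

The largest autocorrelation is r_6 = 0.63, with a weaker echo at lag 12 (0.42); the remaining lags stay at or below 0.41. The elevated value at lag 1 (0.41), dropping to 0.28 at lag 2, reflects decaying short-term dependence rather than seasonality.
The dominant spike at lag 6 indicates a seasonal period of 6.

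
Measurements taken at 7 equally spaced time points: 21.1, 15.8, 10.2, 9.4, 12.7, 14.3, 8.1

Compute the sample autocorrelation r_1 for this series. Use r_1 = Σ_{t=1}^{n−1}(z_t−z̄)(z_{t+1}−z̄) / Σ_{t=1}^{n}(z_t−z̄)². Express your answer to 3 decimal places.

Mean z̄ = (21.1 + 15.8 + 10.2 + 9.4 + 12.7 + 14.3 + 8.1)/7 = 13.0857
Deviations from mean: 8.0143, 2.7143, -2.8857, -3.6857, -0.3857, 1.2143, -4.9857
Numerator Σ_{t=1}^{6}(z_t−z̄)(z_{t+1}−z̄) = 19.4555
Denominator Σ(z_t−z̄)² = 119.9886
r_1 = 19.4555 / 119.9886 = 0.162

0.162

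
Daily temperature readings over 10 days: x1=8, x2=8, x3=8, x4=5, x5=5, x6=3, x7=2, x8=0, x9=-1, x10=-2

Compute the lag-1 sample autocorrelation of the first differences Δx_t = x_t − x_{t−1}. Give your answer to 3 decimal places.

-0.476

First differences Δx: 0, 0, -3, 0, -2, -1, -2, -1, -1
Mean of differences = -1.1111
Numerator Σ(Δx_t−Δx̄)(Δx_{t+1}−Δx̄) = -4.2346
Denominator Σ(Δx_t−Δx̄)² = 8.8889
r_1(Δx) = -4.2346 / 8.8889 = -0.476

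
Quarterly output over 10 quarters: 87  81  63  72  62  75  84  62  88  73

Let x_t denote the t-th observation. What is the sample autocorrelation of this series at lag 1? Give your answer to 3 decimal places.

-0.261

Mean x̄ = (87 + 81 + 63 + 72 + 62 + 75 + 84 + 62 + 88 + 73)/10 = 74.7000
Numerator Σ_{t=1}^{9}(x_t−x̄)(x_{t+1}−x̄) = -240.9900
Denominator Σ(x_t−x̄)² = 924.1000
r_1 = -240.9900 / 924.1000 = -0.261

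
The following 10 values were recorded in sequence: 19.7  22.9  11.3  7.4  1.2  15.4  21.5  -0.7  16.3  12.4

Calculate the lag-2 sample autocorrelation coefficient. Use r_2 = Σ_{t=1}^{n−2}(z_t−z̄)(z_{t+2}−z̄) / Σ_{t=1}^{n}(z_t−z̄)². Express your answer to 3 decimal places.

-0.275

Mean z̄ = (19.7 + 22.9 + 11.3 + 7.4 + 1.2 + 15.4 + 21.5 − 0.7 + 16.3 + 12.4)/10 = 12.7400
Numerator Σ_{t=1}^{8}(z_t−z̄)(z_{t+2}−z̄) = -162.9492
Denominator Σ(z_t−z̄)² = 592.6640
r_2 = -162.9492 / 592.6640 = -0.275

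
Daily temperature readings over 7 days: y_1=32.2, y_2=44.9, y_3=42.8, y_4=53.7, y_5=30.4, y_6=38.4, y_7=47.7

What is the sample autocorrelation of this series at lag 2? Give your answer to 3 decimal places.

-0.218

Mean ȳ = (32.2 + 44.9 + 42.8 + 53.7 + 30.4 + 38.4 + 47.7)/7 = 41.4429
Σ(y_t−ȳ)(y_{t+2}−ȳ) = (-12.5439) + (42.3747) + (-14.9867) + (-37.2967) + (-69.0967) = -91.5494
Denominator Σ(y_t−ȳ)² = 419.8171
r_2 = -91.5494 / 419.8171 = -0.218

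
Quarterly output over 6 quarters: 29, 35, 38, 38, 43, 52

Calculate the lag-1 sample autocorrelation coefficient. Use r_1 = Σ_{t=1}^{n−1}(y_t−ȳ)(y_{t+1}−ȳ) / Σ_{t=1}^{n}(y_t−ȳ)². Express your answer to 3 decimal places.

Mean ȳ = (29 + 35 + 38 + 38 + 43 + 52)/6 = 39.1667
Deviations from mean: -10.1667, -4.1667, -1.1667, -1.1667, 3.8333, 12.8333
Numerator Σ_{t=1}^{5}(y_t−ȳ)(y_{t+1}−ȳ) = 93.3056
Denominator Σ(y_t−ȳ)² = 302.8333
r_1 = 93.3056 / 302.8333 = 0.308

0.308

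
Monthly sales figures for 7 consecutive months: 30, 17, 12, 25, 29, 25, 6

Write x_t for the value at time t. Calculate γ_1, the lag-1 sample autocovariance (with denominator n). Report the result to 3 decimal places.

-4.414

Mean x̄ = (30 + 17 + 12 + 25 + 29 + 25 + 6)/7 = 20.5714
Σ_{t=1}^{6}(x_t−x̄)(x_{t+1}−x̄) = -30.8980
γ_1 = -30.8980 / 7 = -4.414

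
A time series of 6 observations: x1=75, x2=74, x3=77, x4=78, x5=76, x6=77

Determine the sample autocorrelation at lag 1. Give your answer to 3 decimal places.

0.167

Mean x̄ = (75 + 74 + 77 + 78 + 76 + 77)/6 = 76.1667
Σ(x_t−x̄)(x_{t+1}−x̄) = (2.5278) + (-1.8056) + (1.5278) + (-0.3056) + (-0.1389) = 1.8056
Denominator Σ(x_t−x̄)² = 10.8333
r_1 = 1.8056 / 10.8333 = 0.167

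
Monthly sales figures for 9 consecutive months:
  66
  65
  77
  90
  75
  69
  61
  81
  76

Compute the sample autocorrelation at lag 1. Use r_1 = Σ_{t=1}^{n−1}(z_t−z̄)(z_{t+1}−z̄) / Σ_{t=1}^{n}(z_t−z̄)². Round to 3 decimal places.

0.140

Mean z̄ = (66 + 65 + 77 + 90 + 75 + 69 + 61 + 81 + 76)/9 = 73.3333
Numerator Σ_{t=1}^{8}(z_t−z̄)(z_{t+1}−z̄) = 91.5556
Denominator Σ(z_t−z̄)² = 654.0000
r_1 = 91.5556 / 654.0000 = 0.140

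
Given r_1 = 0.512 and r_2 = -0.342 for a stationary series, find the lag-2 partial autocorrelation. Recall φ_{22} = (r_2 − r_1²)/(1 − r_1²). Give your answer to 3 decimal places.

φ_{22} = (r_2 − r_1²) / (1 − r_1²)
r_1² = (0.512)² = 0.262144
Numerator = -0.342 − 0.2621 = -0.6041; denominator = 1 − 0.2621 = 0.7379
φ_{22} = -0.6041 / 0.7379 = -0.819

-0.819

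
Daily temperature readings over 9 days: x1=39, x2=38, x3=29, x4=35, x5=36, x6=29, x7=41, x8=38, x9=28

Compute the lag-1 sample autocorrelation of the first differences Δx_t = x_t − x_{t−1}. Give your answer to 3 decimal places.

-0.340

First differences Δx: -1, -9, 6, 1, -7, 12, -3, -10
Mean of differences = -1.3750
Numerator Σ(Δx_t−Δx̄)(Δx_{t+1}−Δx̄) = -137.8906
Denominator Σ(Δx_t−Δx̄)² = 405.8750
r_1(Δx) = -137.8906 / 405.8750 = -0.340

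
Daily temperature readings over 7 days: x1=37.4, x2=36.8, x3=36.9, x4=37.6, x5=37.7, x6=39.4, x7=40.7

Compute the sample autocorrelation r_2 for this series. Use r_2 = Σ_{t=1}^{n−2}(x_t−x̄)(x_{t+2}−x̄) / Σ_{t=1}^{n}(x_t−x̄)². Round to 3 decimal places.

0.018

Mean x̄ = (37.4 + 36.8 + 36.9 + 37.6 + 37.7 + 39.4 + 40.7)/7 = 38.0714
Deviations from mean: -0.6714, -1.2714, -1.1714, -0.4714, -0.3714, 1.3286, 2.6286
Numerator Σ_{t=1}^{5}(x_t−x̄)(x_{t+2}−x̄) = 0.2184
Denominator Σ(x_t−x̄)² = 12.4743
r_2 = 0.2184 / 12.4743 = 0.018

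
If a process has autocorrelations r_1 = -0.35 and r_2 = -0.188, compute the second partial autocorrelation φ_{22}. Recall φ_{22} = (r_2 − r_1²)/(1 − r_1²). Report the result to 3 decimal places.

φ_{22} = (r_2 − r_1²) / (1 − r_1²)
r_1² = (-0.35)² = 0.1225
Numerator = -0.188 − 0.1225 = -0.3105; denominator = 1 − 0.1225 = 0.8775
φ_{22} = -0.3105 / 0.8775 = -0.354

-0.354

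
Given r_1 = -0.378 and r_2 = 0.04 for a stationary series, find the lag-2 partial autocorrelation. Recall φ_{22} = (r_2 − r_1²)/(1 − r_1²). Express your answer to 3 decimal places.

φ_{22} = (r_2 − r_1²) / (1 − r_1²)
r_1² = (-0.378)² = 0.142884
Numerator = 0.04 − 0.1429 = -0.1029; denominator = 1 − 0.1429 = 0.8571
φ_{22} = -0.1029 / 0.8571 = -0.120

-0.120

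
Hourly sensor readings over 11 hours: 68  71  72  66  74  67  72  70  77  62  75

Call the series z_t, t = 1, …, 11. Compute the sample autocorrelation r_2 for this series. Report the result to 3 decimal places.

0.345

Mean z̄ = (68 + 71 + 72 + 66 + 74 + 67 + 72 + 70 + 77 + 62 + 75)/11 = 70.3636
Numerator Σ_{t=1}^{9}(z_t−z̄)(z_{t+2}−z̄) = 65.8264
Denominator Σ(z_t−z̄)² = 190.5455
r_2 = 65.8264 / 190.5455 = 0.345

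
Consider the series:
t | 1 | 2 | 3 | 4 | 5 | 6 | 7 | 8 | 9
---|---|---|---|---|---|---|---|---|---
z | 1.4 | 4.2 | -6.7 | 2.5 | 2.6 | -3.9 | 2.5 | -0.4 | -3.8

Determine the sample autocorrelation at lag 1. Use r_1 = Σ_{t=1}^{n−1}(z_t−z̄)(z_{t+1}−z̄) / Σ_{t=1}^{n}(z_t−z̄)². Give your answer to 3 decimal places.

-0.457

Mean z̄ = (1.4 + 4.2 − 6.7 + 2.5 + 2.6 − 3.9 + 2.5 − 0.4 − 3.8)/9 = -0.1778
Numerator Σ_{t=1}^{8}(z_t−z̄)(z_{t+1}−z̄) = -51.7694
Denominator Σ(z_t−z̄)² = 113.2756
r_1 = -51.7694 / 113.2756 = -0.457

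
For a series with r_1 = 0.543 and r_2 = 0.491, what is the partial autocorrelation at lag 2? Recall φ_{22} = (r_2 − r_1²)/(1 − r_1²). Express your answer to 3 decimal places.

0.278

φ_{22} = (r_2 − r_1²) / (1 − r_1²)
r_1² = (0.543)² = 0.294849
Numerator = 0.491 − 0.2948 = 0.1962; denominator = 1 − 0.2948 = 0.7052
φ_{22} = 0.1962 / 0.7052 = 0.278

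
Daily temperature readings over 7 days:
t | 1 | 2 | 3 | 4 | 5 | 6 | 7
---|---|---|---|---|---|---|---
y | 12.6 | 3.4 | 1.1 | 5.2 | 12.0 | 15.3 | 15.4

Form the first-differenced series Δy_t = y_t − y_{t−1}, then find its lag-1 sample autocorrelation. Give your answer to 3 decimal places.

0.348

First differences Δy: -9.2, -2.3, 4.1, 6.8, 3.3, 0.1
Mean of differences = 0.4667
Numerator Σ(Δy_t−Δȳ)(Δy_{t+1}−Δȳ) = 56.6089
Denominator Σ(Δy_t−Δȳ)² = 162.5733
r_1(Δy) = 56.6089 / 162.5733 = 0.348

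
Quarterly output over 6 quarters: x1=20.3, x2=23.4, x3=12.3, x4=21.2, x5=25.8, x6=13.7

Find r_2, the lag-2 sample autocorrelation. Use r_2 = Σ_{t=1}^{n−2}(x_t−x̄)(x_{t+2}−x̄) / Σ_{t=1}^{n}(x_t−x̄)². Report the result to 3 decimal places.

Mean x̄ = (20.3 + 23.4 + 12.3 + 21.2 + 25.8 + 13.7)/6 = 19.4500
Deviations from mean: 0.8500, 3.9500, -7.1500, 1.7500, 6.3500, -5.7500
Σ(x_t−x̄)(x_{t+2}−x̄) = (-6.0775) + (6.9125) + (-45.4025) + (-10.0625) = -54.6300
Denominator Σ(x_t−x̄)² = 143.8950
r_2 = -54.6300 / 143.8950 = -0.380

-0.380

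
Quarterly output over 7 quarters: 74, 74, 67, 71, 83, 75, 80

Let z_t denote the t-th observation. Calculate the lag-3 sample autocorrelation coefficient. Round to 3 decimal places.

-0.144

Mean z̄ = (74 + 74 + 67 + 71 + 83 + 75 + 80)/7 = 74.8571
Deviations from mean: -0.8571, -0.8571, -7.8571, -3.8571, 8.1429, 0.1429, 5.1429
Σ(z_t−z̄)(z_{t+3}−z̄) = (3.3061) + (-6.9796) + (-1.1224) + (-19.8367) = -24.6327
Denominator Σ(z_t−z̄)² = 170.8571
r_3 = -24.6327 / 170.8571 = -0.144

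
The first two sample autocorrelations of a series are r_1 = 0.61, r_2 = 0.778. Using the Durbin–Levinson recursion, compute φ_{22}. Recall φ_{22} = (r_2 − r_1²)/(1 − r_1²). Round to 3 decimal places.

φ_{22} = (r_2 − r_1²) / (1 − r_1²)
r_1² = (0.61)² = 0.3721
Numerator = 0.778 − 0.3721 = 0.4059; denominator = 1 − 0.3721 = 0.6279
φ_{22} = 0.4059 / 0.6279 = 0.646

0.646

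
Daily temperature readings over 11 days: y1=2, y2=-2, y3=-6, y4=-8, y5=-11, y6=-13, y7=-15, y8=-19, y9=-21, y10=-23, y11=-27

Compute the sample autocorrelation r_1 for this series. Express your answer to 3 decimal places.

Mean ȳ = (2 − 2 − 6 − 8 − 11 − 13 − 15 − 19 − 21 − 23 − 27)/11 = -13.0000
Numerator Σ_{t=1}^{10}(y_t−ȳ)(y_{t+1}−ȳ) = 567.0000
Denominator Σ(y_t−ȳ)² = 824.0000
r_1 = 567.0000 / 824.0000 = 0.688

0.688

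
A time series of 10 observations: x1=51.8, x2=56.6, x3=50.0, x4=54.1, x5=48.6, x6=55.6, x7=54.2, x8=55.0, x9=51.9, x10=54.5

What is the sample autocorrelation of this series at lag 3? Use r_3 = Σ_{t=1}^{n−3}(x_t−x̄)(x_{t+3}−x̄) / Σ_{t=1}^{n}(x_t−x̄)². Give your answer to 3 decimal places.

Mean x̄ = (51.8 + 56.6 + 50.0 + 54.1 + 48.6 + 55.6 + 54.2 + 55.0 + 51.9 + 54.5)/10 = 53.2300
Σ(x_t−x̄)(x_{t+3}−x̄) = (-1.2441) + (-15.6031) + (-7.6551) + (0.8439) + (-8.1951) + (-3.1521) + (1.2319) = -33.7737
Denominator Σ(x_t−x̄)² = 59.1010
r_3 = -33.7737 / 59.1010 = -0.571

-0.571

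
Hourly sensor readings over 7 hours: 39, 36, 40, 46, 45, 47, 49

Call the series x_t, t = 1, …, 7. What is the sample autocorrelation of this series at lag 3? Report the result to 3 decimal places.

Mean x̄ = (39 + 36 + 40 + 46 + 45 + 47 + 49)/7 = 43.1429
Deviations from mean: -4.1429, -7.1429, -3.1429, 2.8571, 1.8571, 3.8571, 5.8571
Numerator Σ_{t=1}^{4}(x_t−x̄)(x_{t+3}−x̄) = -20.4898
Denominator Σ(x_t−x̄)² = 138.8571
r_3 = -20.4898 / 138.8571 = -0.148

-0.148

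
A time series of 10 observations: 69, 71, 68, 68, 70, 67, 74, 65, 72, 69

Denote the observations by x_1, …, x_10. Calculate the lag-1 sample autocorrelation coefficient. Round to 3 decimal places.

Mean x̄ = (69 + 71 + 68 + 68 + 70 + 67 + 74 + 65 + 72 + 69)/10 = 69.3000
Numerator Σ_{t=1}^{9}(x_t−x̄)(x_{t+1}−x̄) = -46.9900
Denominator Σ(x_t−x̄)² = 60.1000
r_1 = -46.9900 / 60.1000 = -0.782

-0.782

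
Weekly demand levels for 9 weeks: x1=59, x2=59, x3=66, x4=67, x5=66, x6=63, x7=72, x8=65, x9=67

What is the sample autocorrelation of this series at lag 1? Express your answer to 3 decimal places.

0.136

Mean x̄ = (59 + 59 + 66 + 67 + 66 + 63 + 72 + 65 + 67)/9 = 64.8889
Numerator Σ_{t=1}^{8}(x_t−x̄)(x_{t+1}−x̄) = 18.3210
Denominator Σ(x_t−x̄)² = 134.8889
r_1 = 18.3210 / 134.8889 = 0.136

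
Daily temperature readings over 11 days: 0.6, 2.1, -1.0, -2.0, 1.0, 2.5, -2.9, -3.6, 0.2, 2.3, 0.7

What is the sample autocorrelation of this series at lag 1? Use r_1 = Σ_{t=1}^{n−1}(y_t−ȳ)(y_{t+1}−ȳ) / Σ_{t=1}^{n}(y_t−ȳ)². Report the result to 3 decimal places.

Mean ȳ = (0.6 + 2.1 − 1.0 − 2.0 + 1.0 + 2.5 − 2.9 − 3.6 + 0.2 + 2.3 + 0.7)/11 = -0.0091
Numerator Σ_{t=1}^{10}(y_t−ȳ)(y_{t+1}−ȳ) = 6.1872
Denominator Σ(y_t−ȳ)² = 44.2091
r_1 = 6.1872 / 44.2091 = 0.140

0.140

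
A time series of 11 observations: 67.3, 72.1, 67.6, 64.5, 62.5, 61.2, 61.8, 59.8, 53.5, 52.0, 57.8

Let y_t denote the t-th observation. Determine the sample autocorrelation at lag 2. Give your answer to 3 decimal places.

0.320

Mean ȳ = (67.3 + 72.1 + 67.6 + 64.5 + 62.5 + 61.2 + 61.8 + 59.8 + 53.5 + 52.0 + 57.8)/11 = 61.8273
Numerator Σ_{t=1}^{9}(y_t−ȳ)(y_{t+2}−ȳ) = 116.1949
Denominator Σ(y_t−ȳ)² = 363.0418
r_2 = 116.1949 / 363.0418 = 0.320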